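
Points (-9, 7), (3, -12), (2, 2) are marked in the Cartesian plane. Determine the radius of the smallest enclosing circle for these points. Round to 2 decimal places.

11.24

Call the three points A, B, C in the order given.
Side lengths²: AB² = 505, AC² = 146, BC² = 197.
Since AB² = 505 ≥ 197 + 146 = 343, the angle opposite AB is not acute, so the smallest enclosing circle has AB as diameter.
Centre = midpoint of AB = (-3, -2.5), r² = 505/4 = 126.25.
r = √(126.25) ≈ 11.24.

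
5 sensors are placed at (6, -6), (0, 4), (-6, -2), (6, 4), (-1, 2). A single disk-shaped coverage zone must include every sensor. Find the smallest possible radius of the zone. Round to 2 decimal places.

7.07

The minimum enclosing circle of a finite set is fixed by two of the points (as a diameter) or three (as a circumcircle).
The minimum enclosing circle is determined by three boundary points: (6, -6), (-6, -2), (6, 4).
Their circumcentre is (1, -1) with r² = 50.
The farthest remaining point (0, 4) is at distance² 26 ≤ 50.
r = √50 ≈ 7.07.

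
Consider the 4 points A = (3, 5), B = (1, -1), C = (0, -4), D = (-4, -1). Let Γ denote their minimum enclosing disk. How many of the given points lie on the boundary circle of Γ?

The minimum enclosing circle of a finite set is fixed by two of the points (as a diameter) or three (as a circumcircle).
The minimum enclosing circle is determined by three boundary points: A, C, D.
Their circumcentre is (0.5, 5/6) with r² = 425/18.
The farthest remaining point B is at distance² 65/18 ≤ 425/18.
The points at distance exactly r from the centre are A, C, D — 3 points.

3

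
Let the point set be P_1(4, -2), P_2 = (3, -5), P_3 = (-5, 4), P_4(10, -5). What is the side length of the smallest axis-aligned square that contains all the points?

The bounding box has width 15 and height 9.
An axis-aligned square enclosing the set must have side ≥ max(width, height).
So the minimum side is max(15, 9) = 15.

15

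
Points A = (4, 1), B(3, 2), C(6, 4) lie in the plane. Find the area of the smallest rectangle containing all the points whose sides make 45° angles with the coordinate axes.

5

In coordinates u = x + y, v = x − y the rectangle is axis-aligned; the map (x,y)→(u,v) scales areas by 2.
u-values: 5, 5, 10; range = 10 − 5 = 5.
v-values: 3, 1, 2; range = 3 − 1 = 2.
Area = (5 × 2) / 2 = 5.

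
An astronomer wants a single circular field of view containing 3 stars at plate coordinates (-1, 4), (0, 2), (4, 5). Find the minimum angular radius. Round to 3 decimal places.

2.591

Call the three points A, B, C in the order given.
Side lengths²: AB² = 5, AC² = 26, BC² = 25.
Since AC² = 26 < 25 + 5 = 30, the triangle is acute, so the smallest enclosing circle is the circumcircle.
Circumcentre = (35/22, 89/22), r² = 1625/242.
r = √(1625/242) ≈ 2.591.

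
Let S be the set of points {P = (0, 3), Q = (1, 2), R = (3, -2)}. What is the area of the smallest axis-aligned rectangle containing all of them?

15

x ranges over [0, 3], width 3.
y ranges over [-2, 3], height 5.
Area = 3 × 5 = 15.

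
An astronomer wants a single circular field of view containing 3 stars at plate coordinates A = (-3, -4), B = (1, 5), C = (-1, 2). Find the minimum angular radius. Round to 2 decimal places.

Side lengths²: AB² = 97, AC² = 40, BC² = 13.
Since AB² = 97 ≥ 40 + 13 = 53, the angle opposite AB is not acute, so the smallest enclosing circle has AB as diameter.
Centre = midpoint of AB = (-1, 0.5), r² = 97/4 = 24.25.
r = √(24.25) ≈ 4.92.

4.92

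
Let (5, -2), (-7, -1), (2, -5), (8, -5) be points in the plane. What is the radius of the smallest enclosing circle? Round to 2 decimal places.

A smallest enclosing disk is always determined by at most three of the input points on its boundary.
The farthest pair is (-7, -1)–(8, -5) with squared distance 241. The circle on this segment as diameter has centre (0.5, -3) and r² = 241/4 = 60.25.
Check (5, -2): distance² to centre = 21.25 ≤ 60.25, so it lies inside.
All remaining points lie in this disk, and no smaller disk contains both endpoints, so this is the minimum enclosing circle.
r = √(60.25) ≈ 7.76.

7.76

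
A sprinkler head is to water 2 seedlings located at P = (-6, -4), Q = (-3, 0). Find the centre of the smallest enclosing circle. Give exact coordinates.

The smallest circle enclosing two points has them as diameter endpoints.
Centre = midpoint = (-4.5, -2); r² = |PQ|²/4 = 25/4 = 6.25.
Centre = (-4.5, -2).

(-4.5, -2)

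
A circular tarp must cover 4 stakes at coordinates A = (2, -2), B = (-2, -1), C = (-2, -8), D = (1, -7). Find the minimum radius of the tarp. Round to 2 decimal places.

3.72

The minimum enclosing circle is determined by three boundary points: A, B, C.
Their circumcentre is (-0.75, -4.5) with r² = 13.8125.
The farthest remaining point D is at distance² 9.3125 ≤ 13.8125.
r = √(13.8125) ≈ 3.72.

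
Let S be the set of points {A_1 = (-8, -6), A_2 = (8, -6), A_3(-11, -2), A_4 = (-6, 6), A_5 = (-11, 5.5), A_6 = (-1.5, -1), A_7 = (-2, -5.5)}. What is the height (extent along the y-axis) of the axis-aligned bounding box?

12

max y = 6, min y = -6, so height = 12.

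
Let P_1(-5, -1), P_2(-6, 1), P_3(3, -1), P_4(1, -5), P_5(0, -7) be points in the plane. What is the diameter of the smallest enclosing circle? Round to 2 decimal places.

10.31

By Welzl's lemma the MEC is supported by two points (diametrically opposite) or three points (on a circumcircle).
The minimum enclosing circle is determined by three boundary points: P_2, P_3, P_5.
Their circumcentre is (-2, -2.25) with r² = 26.5625.
The farthest remaining point P_4 is at distance² 16.5625 ≤ 26.5625.
Diameter = 2r = 2√(26.5625) ≈ 10.31.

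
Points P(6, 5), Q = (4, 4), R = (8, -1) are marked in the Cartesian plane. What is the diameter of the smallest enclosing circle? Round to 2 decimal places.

6.47

Side lengths²: PQ² = 5, PR² = 40, QR² = 41.
Since QR² = 41 < 40 + 5 = 45, the triangle is acute, so the smallest enclosing circle is the circumcircle.
Circumcentre = (89/14, 25/14), r² = 1025/98.
Diameter = 2r = 2√(1025/98) ≈ 6.47.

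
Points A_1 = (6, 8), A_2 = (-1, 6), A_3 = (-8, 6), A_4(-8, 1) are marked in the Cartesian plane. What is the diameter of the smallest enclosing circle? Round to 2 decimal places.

By Welzl's lemma the MEC is supported by two points (diametrically opposite) or three points (on a circumcircle).
The farthest pair is A_1–A_4 with squared distance 245. The circle on this segment as diameter has centre (-1, 4.5) and r² = 245/4 = 61.25.
Check A_2: distance² to centre = 2.25 ≤ 61.25, so it lies inside.
All remaining points lie in this disk, and no smaller disk contains both endpoints, so this is the minimum enclosing circle.
Diameter = 2r = 2√(61.25) ≈ 15.65.

15.65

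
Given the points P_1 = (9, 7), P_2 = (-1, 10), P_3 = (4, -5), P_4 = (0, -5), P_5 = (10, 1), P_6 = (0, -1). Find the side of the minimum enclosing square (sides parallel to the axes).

The bounding box has width 11 and height 15.
An axis-aligned square enclosing the set must have side ≥ max(width, height).
So the minimum side is max(11, 15) = 15.

15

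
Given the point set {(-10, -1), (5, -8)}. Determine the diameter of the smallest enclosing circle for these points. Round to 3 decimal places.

16.553

The smallest circle enclosing two points has them as diameter endpoints.
Centre = midpoint = (-2.5, -4.5); r² = |(-10, -1)−(5, -8)|²/4 = 274/4 = 68.5.
Diameter = 2r = 2√(68.5) ≈ 16.553.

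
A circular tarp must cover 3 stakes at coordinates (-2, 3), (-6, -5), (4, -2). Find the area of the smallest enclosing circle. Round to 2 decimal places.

Call the three points A, B, C in the order given.
Side lengths²: AB² = 80, AC² = 61, BC² = 109.
Since BC² = 109 < 80 + 61 = 141, the triangle is acute, so the smallest enclosing circle is the circumcircle.
Circumcentre = (-23/17, -79/34), r² = 33245/1156.
Area = π·r² = π·33245/1156 ≈ 90.35.

90.35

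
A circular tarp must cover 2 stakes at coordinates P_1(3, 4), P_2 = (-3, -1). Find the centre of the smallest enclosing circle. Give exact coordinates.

The smallest circle enclosing two points has them as diameter endpoints.
Centre = midpoint = (0, 1.5); r² = |P_1P_2|²/4 = 61/4 = 15.25.
Centre = (0, 1.5).

(0, 1.5)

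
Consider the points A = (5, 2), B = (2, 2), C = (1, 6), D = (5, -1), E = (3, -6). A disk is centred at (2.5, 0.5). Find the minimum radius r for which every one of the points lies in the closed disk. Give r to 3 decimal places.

The required radius is the distance from (2.5, 0.5) to the farthest point.
Squared distances: 8.5, 2.5, 32.5, 8.5, 42.5.
Maximum is 42.5, attained at E.
r = √(42.5) ≈ 6.519.

6.519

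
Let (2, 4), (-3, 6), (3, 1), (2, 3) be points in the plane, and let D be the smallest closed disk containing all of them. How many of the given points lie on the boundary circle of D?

2

The farthest pair is (-3, 6)–(3, 1) with squared distance 61. The circle on this segment as diameter has centre (0, 3.5) and r² = 61/4 = 15.25.
Check (2, 4): distance² to centre = 4.25 ≤ 15.25, so it lies inside.
All remaining points lie in this disk, and no smaller disk contains both endpoints, so this is the minimum enclosing circle.
The points at distance exactly r from the centre are (-3, 6), (3, 1) — 2 points.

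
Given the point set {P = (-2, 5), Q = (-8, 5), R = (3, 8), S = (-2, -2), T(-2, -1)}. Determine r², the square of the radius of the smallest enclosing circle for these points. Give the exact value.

27625/722

A smallest enclosing disk is always determined by at most three of the input points on its boundary.
The minimum enclosing circle is determined by three boundary points: Q, R, S.
Their circumcentre is (-71/38, 159/38) with r² = 27625/722.
The farthest remaining point T is at distance² 19417/722 ≤ 27625/722.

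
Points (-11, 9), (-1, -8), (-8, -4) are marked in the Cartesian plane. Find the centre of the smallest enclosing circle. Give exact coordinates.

(-6, 0.5)

Call the three points A, B, C in the order given.
Side lengths²: AB² = 389, AC² = 178, BC² = 65.
Since AB² = 389 ≥ 178 + 65 = 243, the angle opposite AB is not acute, so the smallest enclosing circle has AB as diameter.
Centre = midpoint of AB = (-6, 0.5), r² = 389/4 = 97.25.
Centre = (-6, 0.5).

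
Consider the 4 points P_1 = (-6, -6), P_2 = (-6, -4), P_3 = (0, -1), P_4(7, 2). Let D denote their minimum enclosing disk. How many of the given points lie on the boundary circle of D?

2

The minimum enclosing circle of a finite set is fixed by two of the points (as a diameter) or three (as a circumcircle).
The farthest pair is P_1–P_4 with squared distance 233. The circle on this segment as diameter has centre (0.5, -2) and r² = 233/4 = 58.25.
Check P_2: distance² to centre = 46.25 ≤ 58.25, so it lies inside.
All remaining points lie in this disk, and no smaller disk contains both endpoints, so this is the minimum enclosing circle.
The points at distance exactly r from the centre are P_1, P_4 — 2 points.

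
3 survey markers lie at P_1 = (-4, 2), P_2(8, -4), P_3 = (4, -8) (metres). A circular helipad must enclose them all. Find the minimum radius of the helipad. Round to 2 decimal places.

6.75

Side lengths²: P_1P_2² = 180, P_1P_3² = 164, P_2P_3² = 32.
Since P_1P_2² = 180 < 164 + 32 = 196, the triangle is acute, so the smallest enclosing circle is the circumcircle.
Circumcentre = (5/3, -5/3), r² = 410/9.
r = √(410/9) ≈ 6.75.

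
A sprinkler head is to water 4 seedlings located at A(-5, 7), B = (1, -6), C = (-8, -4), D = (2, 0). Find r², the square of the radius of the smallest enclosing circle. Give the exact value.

45305/882

A smallest enclosing disk is always determined by at most three of the input points on its boundary.
The minimum enclosing circle is determined by three boundary points: A, B, C.
Their circumcentre is (-97/42, 5/14) with r² = 45305/882.
The farthest remaining point D is at distance² 16493/882 ≤ 45305/882.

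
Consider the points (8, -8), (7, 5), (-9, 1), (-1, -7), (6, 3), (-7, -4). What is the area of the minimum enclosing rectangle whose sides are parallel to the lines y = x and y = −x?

In coordinates u = x + y, v = x − y the rectangle is axis-aligned; the map (x,y)→(u,v) scales areas by 2.
u-values: 0, 12, -8, -8, 9, -11; range = 12 − (-11) = 23.
v-values: 16, 2, -10, 6, 3, -3; range = 16 − (-10) = 26.
Area = (23 × 26) / 2 = 299.

299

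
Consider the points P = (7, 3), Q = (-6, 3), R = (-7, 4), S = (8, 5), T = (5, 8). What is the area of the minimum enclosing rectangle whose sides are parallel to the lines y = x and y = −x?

In coordinates u = x + y, v = x − y the rectangle is axis-aligned; the map (x,y)→(u,v) scales areas by 2.
u-values: 10, -3, -3, 13, 13; range = 13 − (-3) = 16.
v-values: 4, -9, -11, 3, -3; range = 4 − (-11) = 15.
Area = (16 × 15) / 2 = 120.

120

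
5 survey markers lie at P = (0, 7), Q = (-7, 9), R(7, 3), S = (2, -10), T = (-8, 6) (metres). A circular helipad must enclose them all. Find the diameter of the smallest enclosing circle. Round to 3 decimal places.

The farthest pair is Q–S with squared distance 442. The circle on this segment as diameter has centre (-2.5, -0.5) and r² = 442/4 = 110.5.
Check P: distance² to centre = 62.5 ≤ 110.5, so it lies inside.
All remaining points lie in this disk, and no smaller disk contains both endpoints, so this is the minimum enclosing circle.
Diameter = 2r = 2√(110.5) ≈ 21.024.

21.024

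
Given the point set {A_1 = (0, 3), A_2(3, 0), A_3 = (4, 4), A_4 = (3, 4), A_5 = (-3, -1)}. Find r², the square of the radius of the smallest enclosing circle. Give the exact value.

By Welzl's lemma the MEC is supported by two points (diametrically opposite) or three points (on a circumcircle).
The farthest pair is A_3–A_5 with squared distance 74. The circle on this segment as diameter has centre (0.5, 1.5) and r² = 74/4 = 18.5.
Check A_1: distance² to centre = 2.5 ≤ 18.5, so it lies inside.
All remaining points lie in this disk, and no smaller disk contains both endpoints, so this is the minimum enclosing circle.

18.5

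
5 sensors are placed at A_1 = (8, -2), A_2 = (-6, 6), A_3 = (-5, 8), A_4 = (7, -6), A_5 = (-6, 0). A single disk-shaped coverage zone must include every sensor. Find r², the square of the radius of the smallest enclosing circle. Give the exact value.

The minimum enclosing circle of a finite set is fixed by two of the points (as a diameter) or three (as a circumcircle).
The farthest pair is A_3–A_4 with squared distance 340. The circle on this segment as diameter has centre (1, 1) and r² = 340/4 = 85.
Check A_1: distance² to centre = 58 ≤ 85, so it lies inside.
All remaining points lie in this disk, and no smaller disk contains both endpoints, so this is the minimum enclosing circle.

85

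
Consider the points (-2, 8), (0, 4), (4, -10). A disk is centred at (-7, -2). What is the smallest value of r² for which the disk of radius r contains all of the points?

185

The required radius is the distance from (-7, -2) to the farthest point.
Squared distances: 125, 85, 185.
Maximum is 185, attained at (4, -10).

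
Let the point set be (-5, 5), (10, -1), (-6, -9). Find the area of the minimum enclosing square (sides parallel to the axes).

256

The bounding box has width 16 and height 14.
An axis-aligned square enclosing the set must have side ≥ max(width, height).
So the minimum side is max(16, 14) = 16.
Area = 16² = 256.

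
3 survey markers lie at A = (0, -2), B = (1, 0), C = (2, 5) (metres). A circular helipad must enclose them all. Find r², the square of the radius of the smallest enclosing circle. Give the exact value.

13.25

Side lengths²: AB² = 5, AC² = 53, BC² = 26.
Since AC² = 53 ≥ 26 + 5 = 31, the angle opposite AC is not acute, so the smallest enclosing circle has AC as diameter.
Centre = midpoint of AC = (1, 1.5), r² = 53/4 = 13.25.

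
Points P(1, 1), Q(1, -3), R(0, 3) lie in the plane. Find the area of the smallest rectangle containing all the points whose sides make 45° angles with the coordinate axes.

In coordinates u = x + y, v = x − y the rectangle is axis-aligned; the map (x,y)→(u,v) scales areas by 2.
u-values: 2, -2, 3; range = 3 − (-2) = 5.
v-values: 0, 4, -3; range = 4 − (-3) = 7.
Area = (5 × 7) / 2 = 17.5.

17.5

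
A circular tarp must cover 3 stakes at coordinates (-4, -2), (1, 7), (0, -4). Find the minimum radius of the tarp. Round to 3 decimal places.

Call the three points A, B, C in the order given.
Side lengths²: AB² = 106, AC² = 20, BC² = 122.
Since BC² = 122 < 106 + 20 = 126, the triangle is acute, so the smallest enclosing circle is the circumcircle.
Circumcentre = (6/23, 35/23), r² = 16165/529.
r = √(16165/529) ≈ 5.528.

5.528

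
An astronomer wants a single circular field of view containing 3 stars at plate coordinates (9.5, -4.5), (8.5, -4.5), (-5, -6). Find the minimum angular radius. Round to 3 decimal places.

7.289

Call the three points A, B, C in the order given.
Side lengths²: AB² = 1, AC² = 212.5, BC² = 184.5.
Since AC² = 212.5 ≥ 184.5 + 1 = 185.5, the angle opposite AC is not acute, so the smallest enclosing circle has AC as diameter.
Centre = midpoint of AC = (2.25, -5.25), r² = 212.5/4 = 53.125.
r = √(53.125) ≈ 7.289.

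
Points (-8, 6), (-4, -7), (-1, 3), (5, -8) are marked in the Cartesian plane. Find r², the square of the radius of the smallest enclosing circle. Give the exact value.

91.25

The minimum enclosing circle of a finite set is fixed by two of the points (as a diameter) or three (as a circumcircle).
The farthest pair is (-8, 6)–(5, -8) with squared distance 365. The circle on this segment as diameter has centre (-1.5, -1) and r² = 365/4 = 91.25.
Check (-4, -7): distance² to centre = 42.25 ≤ 91.25, so it lies inside.
All remaining points lie in this disk, and no smaller disk contains both endpoints, so this is the minimum enclosing circle.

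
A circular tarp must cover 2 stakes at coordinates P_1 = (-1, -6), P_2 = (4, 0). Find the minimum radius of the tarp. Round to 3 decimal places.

The smallest circle enclosing two points has them as diameter endpoints.
Centre = midpoint = (1.5, -3); r² = |P_1P_2|²/4 = 61/4 = 15.25.
r = √(15.25) ≈ 3.905.

3.905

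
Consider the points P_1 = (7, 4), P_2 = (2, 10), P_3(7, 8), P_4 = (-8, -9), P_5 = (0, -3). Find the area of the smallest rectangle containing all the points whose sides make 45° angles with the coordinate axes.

176

In coordinates u = x + y, v = x − y the rectangle is axis-aligned; the map (x,y)→(u,v) scales areas by 2.
u-values: 11, 12, 15, -17, -3; range = 15 − (-17) = 32.
v-values: 3, -8, -1, 1, 3; range = 3 − (-8) = 11.
Area = (32 × 11) / 2 = 176.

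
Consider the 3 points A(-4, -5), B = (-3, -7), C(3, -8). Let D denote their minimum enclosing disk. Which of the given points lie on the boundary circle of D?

Side lengths²: AB² = 5, AC² = 58, BC² = 37.
Since AC² = 58 ≥ 37 + 5 = 42, the angle opposite AC is not acute, so the smallest enclosing circle has AC as diameter.
Centre = midpoint of AC = (-0.5, -6.5), r² = 58/4 = 14.5.
The points at distance exactly r from the centre are A, C — 2 points.

A, C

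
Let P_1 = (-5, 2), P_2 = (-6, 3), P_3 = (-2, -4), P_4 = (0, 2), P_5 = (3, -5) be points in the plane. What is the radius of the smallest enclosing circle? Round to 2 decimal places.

6.02

The farthest pair is P_2–P_5 with squared distance 145. The circle on this segment as diameter has centre (-1.5, -1) and r² = 145/4 = 36.25.
Check P_1: distance² to centre = 21.25 ≤ 36.25, so it lies inside.
All remaining points lie in this disk, and no smaller disk contains both endpoints, so this is the minimum enclosing circle.
r = √(36.25) ≈ 6.02.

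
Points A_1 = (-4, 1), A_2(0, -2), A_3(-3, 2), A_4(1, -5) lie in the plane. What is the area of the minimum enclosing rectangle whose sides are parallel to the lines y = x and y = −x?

16.5

In coordinates u = x + y, v = x − y the rectangle is axis-aligned; the map (x,y)→(u,v) scales areas by 2.
u-values: -3, -2, -1, -4; range = -1 − (-4) = 3.
v-values: -5, 2, -5, 6; range = 6 − (-5) = 11.
Area = (3 × 11) / 2 = 16.5.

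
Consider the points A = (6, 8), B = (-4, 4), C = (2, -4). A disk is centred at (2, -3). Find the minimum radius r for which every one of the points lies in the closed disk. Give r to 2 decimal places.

11.70

The required radius is the distance from (2, -3) to the farthest point.
Squared distances: 137, 85, 1.
Maximum is 137, attained at A.
r = √137 ≈ 11.70.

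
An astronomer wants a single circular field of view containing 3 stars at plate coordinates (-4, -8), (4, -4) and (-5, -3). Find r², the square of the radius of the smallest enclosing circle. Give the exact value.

Call the three points A, B, C in the order given.
Side lengths²: AB² = 80, AC² = 26, BC² = 82.
Since BC² = 82 < 80 + 26 = 106, the triangle is acute, so the smallest enclosing circle is the circumcircle.
Circumcentre = (-7/11, -52/11), r² = 2665/121.

2665/121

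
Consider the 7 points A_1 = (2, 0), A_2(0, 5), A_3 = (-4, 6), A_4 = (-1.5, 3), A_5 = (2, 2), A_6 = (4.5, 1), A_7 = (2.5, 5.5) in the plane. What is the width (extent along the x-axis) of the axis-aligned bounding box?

max x = 4.5, min x = -4, so width = 8.5.

8.5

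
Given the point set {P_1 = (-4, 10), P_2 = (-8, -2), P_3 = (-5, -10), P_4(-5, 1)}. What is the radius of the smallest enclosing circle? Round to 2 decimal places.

10.01

The minimum enclosing circle of a finite set is fixed by two of the points (as a diameter) or three (as a circumcircle).
The farthest pair is P_1–P_3 with squared distance 401. The circle on this segment as diameter has centre (-4.5, 0) and r² = 401/4 = 100.25.
Check P_2: distance² to centre = 16.25 ≤ 100.25, so it lies inside.
All remaining points lie in this disk, and no smaller disk contains both endpoints, so this is the minimum enclosing circle.
r = √(100.25) ≈ 10.01.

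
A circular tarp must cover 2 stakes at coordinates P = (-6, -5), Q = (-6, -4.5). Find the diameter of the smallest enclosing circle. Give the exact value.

0.5

The smallest circle enclosing two points has them as diameter endpoints.
Centre = midpoint = (-6, -4.75); r² = |PQ|²/4 = 0.25/4 = 0.0625.
Diameter = 2r = 2√(0.0625) = 0.5.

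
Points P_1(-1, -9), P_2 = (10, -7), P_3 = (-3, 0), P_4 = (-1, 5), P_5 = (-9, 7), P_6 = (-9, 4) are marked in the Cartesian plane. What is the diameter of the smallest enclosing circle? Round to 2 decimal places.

23.60

The farthest pair is P_2–P_5 with squared distance 557. The circle on this segment as diameter has centre (0.5, 0) and r² = 557/4 = 139.25.
Check P_1: distance² to centre = 83.25 ≤ 139.25, so it lies inside.
All remaining points lie in this disk, and no smaller disk contains both endpoints, so this is the minimum enclosing circle.
Diameter = 2r = 2√(139.25) ≈ 23.60.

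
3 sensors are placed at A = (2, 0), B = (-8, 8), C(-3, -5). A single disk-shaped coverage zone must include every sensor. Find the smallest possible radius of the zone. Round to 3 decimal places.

Side lengths²: AB² = 164, AC² = 50, BC² = 194.
Since BC² = 194 < 164 + 50 = 214, the triangle is acute, so the smallest enclosing circle is the circumcircle.
Circumcentre = (-43/9, 16/9), r² = 3977/81.
r = √(3977/81) ≈ 7.007.

7.007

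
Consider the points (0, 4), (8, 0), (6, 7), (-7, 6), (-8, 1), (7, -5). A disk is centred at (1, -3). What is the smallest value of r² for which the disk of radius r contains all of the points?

The required radius is the distance from (1, -3) to the farthest point.
Squared distances: 50, 58, 125, 145, 97, 40.
Maximum is 145, attained at (-7, 6).

145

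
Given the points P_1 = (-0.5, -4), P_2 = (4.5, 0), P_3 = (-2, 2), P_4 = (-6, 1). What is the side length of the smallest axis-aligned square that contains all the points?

The bounding box has width 10.5 and height 6.
An axis-aligned square enclosing the set must have side ≥ max(width, height).
So the minimum side is max(10.5, 6) = 10.5.

10.5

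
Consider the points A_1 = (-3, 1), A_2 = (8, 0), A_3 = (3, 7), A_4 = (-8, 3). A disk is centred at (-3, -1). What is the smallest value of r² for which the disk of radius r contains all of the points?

The required radius is the distance from (-3, -1) to the farthest point.
Squared distances: 4, 122, 100, 41.
Maximum is 122, attained at A_2.

122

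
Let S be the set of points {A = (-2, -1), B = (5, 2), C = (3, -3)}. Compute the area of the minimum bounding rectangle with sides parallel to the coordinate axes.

x ranges over [-2, 5], width 7.
y ranges over [-3, 2], height 5.
Area = 7 × 5 = 35.

35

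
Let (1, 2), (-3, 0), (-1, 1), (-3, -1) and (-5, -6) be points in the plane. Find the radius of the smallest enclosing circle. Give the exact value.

5

By Welzl's lemma the MEC is supported by two points (diametrically opposite) or three points (on a circumcircle).
The farthest pair is (1, 2)–(-5, -6) with squared distance 100. The circle on this segment as diameter has centre (-2, -2) and r² = 100/4 = 25.
Check (-3, 0): distance² to centre = 5 ≤ 25, so it lies inside.
All remaining points lie in this disk, and no smaller disk contains both endpoints, so this is the minimum enclosing circle.
r = √25 = 5.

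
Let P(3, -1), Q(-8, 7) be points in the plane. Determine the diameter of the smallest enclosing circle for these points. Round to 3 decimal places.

The smallest circle enclosing two points has them as diameter endpoints.
Centre = midpoint = (-2.5, 3); r² = |PQ|²/4 = 185/4 = 46.25.
Diameter = 2r = 2√(46.25) ≈ 13.601.

13.601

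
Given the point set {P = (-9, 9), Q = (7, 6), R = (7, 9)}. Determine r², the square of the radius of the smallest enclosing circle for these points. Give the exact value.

Side lengths²: PQ² = 265, PR² = 256, QR² = 9.
Since PQ² = 265 ≥ 256 + 9 = 265, the angle opposite PQ is not acute, so the smallest enclosing circle has PQ as diameter.
Centre = midpoint of PQ = (-1, 7.5), r² = 265/4 = 66.25.

66.25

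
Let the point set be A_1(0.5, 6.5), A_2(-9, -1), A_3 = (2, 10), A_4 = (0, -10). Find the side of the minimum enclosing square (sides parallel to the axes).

20

The bounding box has width 11 and height 20.
An axis-aligned square enclosing the set must have side ≥ max(width, height).
So the minimum side is max(11, 20) = 20.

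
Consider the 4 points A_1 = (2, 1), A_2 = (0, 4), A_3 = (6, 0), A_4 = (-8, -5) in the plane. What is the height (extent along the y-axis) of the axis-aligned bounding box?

max y = 4, min y = -5, so height = 9.

9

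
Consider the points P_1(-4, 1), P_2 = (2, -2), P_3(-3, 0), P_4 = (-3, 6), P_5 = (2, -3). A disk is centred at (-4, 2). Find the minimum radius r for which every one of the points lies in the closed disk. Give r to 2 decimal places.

7.81

The required radius is the distance from (-4, 2) to the farthest point.
Squared distances: 1, 52, 5, 17, 61.
Maximum is 61, attained at P_5.
r = √61 ≈ 7.81.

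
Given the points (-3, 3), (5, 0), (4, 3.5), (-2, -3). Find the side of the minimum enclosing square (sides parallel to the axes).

The bounding box has width 8 and height 6.5.
An axis-aligned square enclosing the set must have side ≥ max(width, height).
So the minimum side is max(8, 6.5) = 8.

8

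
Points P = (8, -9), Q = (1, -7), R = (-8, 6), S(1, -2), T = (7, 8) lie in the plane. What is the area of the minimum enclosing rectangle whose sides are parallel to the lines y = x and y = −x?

In coordinates u = x + y, v = x − y the rectangle is axis-aligned; the map (x,y)→(u,v) scales areas by 2.
u-values: -1, -6, -2, -1, 15; range = 15 − (-6) = 21.
v-values: 17, 8, -14, 3, -1; range = 17 − (-14) = 31.
Area = (21 × 31) / 2 = 325.5.

325.5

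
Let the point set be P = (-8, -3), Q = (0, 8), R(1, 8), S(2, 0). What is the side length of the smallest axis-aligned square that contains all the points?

The bounding box has width 10 and height 11.
An axis-aligned square enclosing the set must have side ≥ max(width, height).
So the minimum side is max(10, 11) = 11.

11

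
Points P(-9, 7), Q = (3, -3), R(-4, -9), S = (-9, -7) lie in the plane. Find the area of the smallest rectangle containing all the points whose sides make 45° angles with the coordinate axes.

176

In coordinates u = x + y, v = x − y the rectangle is axis-aligned; the map (x,y)→(u,v) scales areas by 2.
u-values: -2, 0, -13, -16; range = 0 − (-16) = 16.
v-values: -16, 6, 5, -2; range = 6 − (-16) = 22.
Area = (16 × 22) / 2 = 176.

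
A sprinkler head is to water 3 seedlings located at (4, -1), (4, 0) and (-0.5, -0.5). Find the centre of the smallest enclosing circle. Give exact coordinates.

Call the three points A, B, C in the order given.
Side lengths²: AB² = 1, AC² = 20.5, BC² = 20.5.
Since BC² = 20.5 < 20.5 + 1 = 21.5, the triangle is acute, so the smallest enclosing circle is the circumcircle.
Circumcentre = (16/9, -0.5), r² = 1681/324.
Centre = (16/9, -0.5).

(16/9, -0.5)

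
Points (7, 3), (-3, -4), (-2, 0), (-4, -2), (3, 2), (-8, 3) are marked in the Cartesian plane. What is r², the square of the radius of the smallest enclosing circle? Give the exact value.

By Welzl's lemma the MEC is supported by two points (diametrically opposite) or three points (on a circumcircle).
The farthest pair is (7, 3)–(-8, 3) with squared distance 225. The circle on this segment as diameter has centre (-0.5, 3) and r² = 225/4 = 56.25.
Check (-3, -4): distance² to centre = 55.25 ≤ 56.25, so it lies inside.
All remaining points lie in this disk, and no smaller disk contains both endpoints, so this is the minimum enclosing circle.

56.25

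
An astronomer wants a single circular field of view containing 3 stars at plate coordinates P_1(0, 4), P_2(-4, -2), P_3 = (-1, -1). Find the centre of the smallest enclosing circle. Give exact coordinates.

Side lengths²: P_1P_2² = 52, P_1P_3² = 26, P_2P_3² = 10.
Since P_1P_2² = 52 ≥ 26 + 10 = 36, the angle opposite P_1P_2 is not acute, so the smallest enclosing circle has P_1P_2 as diameter.
Centre = midpoint of P_1P_2 = (-2, 1), r² = 52/4 = 13.
Centre = (-2, 1).

(-2, 1)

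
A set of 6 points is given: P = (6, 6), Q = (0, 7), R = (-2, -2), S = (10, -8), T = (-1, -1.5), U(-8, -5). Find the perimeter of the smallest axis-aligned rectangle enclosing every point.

66

Width = max x − min x = 10 − (-8) = 18.
Height = max y − min y = 7 − (-8) = 15.
Perimeter = 2(18 + 15) = 66.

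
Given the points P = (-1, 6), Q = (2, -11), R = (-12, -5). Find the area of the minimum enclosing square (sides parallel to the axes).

The bounding box has width 14 and height 17.
An axis-aligned square enclosing the set must have side ≥ max(width, height).
So the minimum side is max(14, 17) = 17.
Area = 17² = 289.

289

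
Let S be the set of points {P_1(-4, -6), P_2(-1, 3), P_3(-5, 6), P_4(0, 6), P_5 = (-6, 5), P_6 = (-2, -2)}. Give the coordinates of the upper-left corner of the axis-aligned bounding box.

x-range [-6, 0], y-range [-6, 6].
The upper-left corner is (-6, 6).

(-6, 6)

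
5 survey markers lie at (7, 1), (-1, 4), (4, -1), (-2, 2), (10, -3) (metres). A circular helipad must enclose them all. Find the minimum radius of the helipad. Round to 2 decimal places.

A smallest enclosing disk is always determined by at most three of the input points on its boundary.
The minimum enclosing circle is determined by three boundary points: (-1, 4), (-2, 2), (10, -3).
Their circumcentre is (247/58, 7/58) with r² = 71825/1682.
The farthest remaining point (7, 1) is at distance² 13941/1682 ≤ 71825/1682.
r = √(71825/1682) ≈ 6.53.

6.53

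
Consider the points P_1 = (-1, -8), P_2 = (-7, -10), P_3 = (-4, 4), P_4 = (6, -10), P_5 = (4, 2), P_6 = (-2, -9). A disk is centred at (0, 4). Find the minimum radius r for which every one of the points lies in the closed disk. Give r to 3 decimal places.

The required radius is the distance from (0, 4) to the farthest point.
Squared distances: 145, 245, 16, 232, 20, 173.
Maximum is 245, attained at P_2.
r = √245 ≈ 15.652.

15.652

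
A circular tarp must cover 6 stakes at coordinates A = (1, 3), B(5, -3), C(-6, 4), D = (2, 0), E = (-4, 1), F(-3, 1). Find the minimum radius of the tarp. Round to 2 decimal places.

6.52

A smallest enclosing disk is always determined by at most three of the input points on its boundary.
The farthest pair is B–C with squared distance 170. The circle on this segment as diameter has centre (-0.5, 0.5) and r² = 170/4 = 42.5.
Check A: distance² to centre = 8.5 ≤ 42.5, so it lies inside.
All remaining points lie in this disk, and no smaller disk contains both endpoints, so this is the minimum enclosing circle.
r = √(42.5) ≈ 6.52.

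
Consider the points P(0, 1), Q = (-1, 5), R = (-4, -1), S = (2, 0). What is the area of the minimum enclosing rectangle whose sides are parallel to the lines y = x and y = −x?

36

In coordinates u = x + y, v = x − y the rectangle is axis-aligned; the map (x,y)→(u,v) scales areas by 2.
u-values: 1, 4, -5, 2; range = 4 − (-5) = 9.
v-values: -1, -6, -3, 2; range = 2 − (-6) = 8.
Area = (9 × 8) / 2 = 36.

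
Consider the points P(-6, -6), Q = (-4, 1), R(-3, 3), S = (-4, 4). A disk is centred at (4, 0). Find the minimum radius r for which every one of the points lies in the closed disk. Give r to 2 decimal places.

The required radius is the distance from (4, 0) to the farthest point.
Squared distances: 136, 65, 58, 80.
Maximum is 136, attained at P.
r = √136 ≈ 11.66.

11.66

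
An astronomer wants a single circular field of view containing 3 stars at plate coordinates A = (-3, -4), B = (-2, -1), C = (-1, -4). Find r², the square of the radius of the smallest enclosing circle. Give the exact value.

Side lengths²: AB² = 10, AC² = 4, BC² = 10.
Since BC² = 10 < 10 + 4 = 14, the triangle is acute, so the smallest enclosing circle is the circumcircle.
Circumcentre = (-2, -8/3), r² = 25/9.

25/9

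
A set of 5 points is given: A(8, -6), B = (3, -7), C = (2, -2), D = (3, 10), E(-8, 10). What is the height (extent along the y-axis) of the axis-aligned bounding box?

max y = 10, min y = -7, so height = 17.

17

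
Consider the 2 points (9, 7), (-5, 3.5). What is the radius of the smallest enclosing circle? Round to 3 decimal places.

The smallest circle enclosing two points has them as diameter endpoints.
Centre = midpoint = (2, 5.25); r² = |(9, 7)−(-5, 3.5)|²/4 = 208.25/4 = 52.0625.
r = √(52.0625) ≈ 7.215.

7.215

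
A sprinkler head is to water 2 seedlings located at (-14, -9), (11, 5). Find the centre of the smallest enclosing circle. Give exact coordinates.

(-1.5, -2)

The smallest circle enclosing two points has them as diameter endpoints.
Centre = midpoint = (-1.5, -2); r² = |(-14, -9)−(11, 5)|²/4 = 821/4 = 205.25.
Centre = (-1.5, -2).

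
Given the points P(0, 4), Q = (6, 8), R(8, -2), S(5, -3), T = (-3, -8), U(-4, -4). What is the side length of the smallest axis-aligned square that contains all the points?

16

The bounding box has width 12 and height 16.
An axis-aligned square enclosing the set must have side ≥ max(width, height).
So the minimum side is max(12, 16) = 16.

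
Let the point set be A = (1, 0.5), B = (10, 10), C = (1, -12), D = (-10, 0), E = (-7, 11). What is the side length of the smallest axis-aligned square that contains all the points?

The bounding box has width 20 and height 23.
An axis-aligned square enclosing the set must have side ≥ max(width, height).
So the minimum side is max(20, 23) = 23.

23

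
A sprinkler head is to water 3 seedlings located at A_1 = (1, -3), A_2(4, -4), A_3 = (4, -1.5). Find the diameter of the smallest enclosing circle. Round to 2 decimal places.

3.54

Side lengths²: A_1A_2² = 10, A_1A_3² = 11.25, A_2A_3² = 6.25.
Since A_1A_3² = 11.25 < 10 + 6.25 = 16.25, the triangle is acute, so the smallest enclosing circle is the circumcircle.
Circumcentre = (2.75, -2.75), r² = 3.125.
Diameter = 2r = 2√(3.125) ≈ 3.54.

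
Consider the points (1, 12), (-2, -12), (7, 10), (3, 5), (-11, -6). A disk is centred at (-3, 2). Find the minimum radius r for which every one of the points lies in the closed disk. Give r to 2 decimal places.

14.04

The required radius is the distance from (-3, 2) to the farthest point.
Squared distances: 116, 197, 164, 45, 128.
Maximum is 197, attained at (-2, -12).
r = √197 ≈ 14.04.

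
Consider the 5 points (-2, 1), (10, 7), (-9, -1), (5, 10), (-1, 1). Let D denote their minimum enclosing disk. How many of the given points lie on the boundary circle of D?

The minimum enclosing circle of a finite set is fixed by two of the points (as a diameter) or three (as a circumcircle).
The farthest pair is (10, 7)–(-9, -1) with squared distance 425. The circle on this segment as diameter has centre (0.5, 3) and r² = 425/4 = 106.25.
Check (-2, 1): distance² to centre = 10.25 ≤ 106.25, so it lies inside.
All remaining points lie in this disk, and no smaller disk contains both endpoints, so this is the minimum enclosing circle.
The points at distance exactly r from the centre are (10, 7), (-9, -1) — 2 points.

2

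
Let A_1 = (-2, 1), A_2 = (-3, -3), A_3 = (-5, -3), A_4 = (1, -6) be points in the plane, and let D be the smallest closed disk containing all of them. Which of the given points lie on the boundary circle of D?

The minimum enclosing circle is determined by three boundary points: A_1, A_3, A_4.
Their circumcentre is (-25/22, -61/22) with r² = 3625/242.
The farthest remaining point A_2 is at distance² 853/242 ≤ 3625/242.
The points at distance exactly r from the centre are A_1, A_3, A_4 — 3 points.

A_1, A_3, A_4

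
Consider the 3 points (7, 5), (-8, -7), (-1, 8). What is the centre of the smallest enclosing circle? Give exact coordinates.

(-0.5, -1)

Call the three points A, B, C in the order given.
Side lengths²: AB² = 369, AC² = 73, BC² = 274.
Since AB² = 369 ≥ 274 + 73 = 347, the angle opposite AB is not acute, so the smallest enclosing circle has AB as diameter.
Centre = midpoint of AB = (-0.5, -1), r² = 369/4 = 92.25.
Centre = (-0.5, -1).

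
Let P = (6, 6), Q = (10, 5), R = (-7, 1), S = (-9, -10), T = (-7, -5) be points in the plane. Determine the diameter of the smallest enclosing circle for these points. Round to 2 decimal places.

24.21

The minimum enclosing circle of a finite set is fixed by two of the points (as a diameter) or three (as a circumcircle).
The farthest pair is Q–S with squared distance 586. The circle on this segment as diameter has centre (0.5, -2.5) and r² = 586/4 = 146.5.
Check P: distance² to centre = 102.5 ≤ 146.5, so it lies inside.
All remaining points lie in this disk, and no smaller disk contains both endpoints, so this is the minimum enclosing circle.
Diameter = 2r = 2√(146.5) ≈ 24.21.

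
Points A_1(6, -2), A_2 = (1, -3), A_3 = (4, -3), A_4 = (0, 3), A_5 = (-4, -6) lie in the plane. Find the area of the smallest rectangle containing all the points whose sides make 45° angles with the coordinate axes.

77

In coordinates u = x + y, v = x − y the rectangle is axis-aligned; the map (x,y)→(u,v) scales areas by 2.
u-values: 4, -2, 1, 3, -10; range = 4 − (-10) = 14.
v-values: 8, 4, 7, -3, 2; range = 8 − (-3) = 11.
Area = (14 × 11) / 2 = 77.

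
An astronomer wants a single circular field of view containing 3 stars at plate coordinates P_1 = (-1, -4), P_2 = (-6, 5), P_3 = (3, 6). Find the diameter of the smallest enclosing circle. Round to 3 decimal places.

Side lengths²: P_1P_2² = 106, P_1P_3² = 116, P_2P_3² = 82.
Since P_1P_3² = 116 < 106 + 82 = 188, the triangle is acute, so the smallest enclosing circle is the circumcircle.
Circumcentre = (-47/43, 79/43), r² = 63017/1849.
Diameter = 2r = 2√(63017/1849) ≈ 11.676.

11.676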